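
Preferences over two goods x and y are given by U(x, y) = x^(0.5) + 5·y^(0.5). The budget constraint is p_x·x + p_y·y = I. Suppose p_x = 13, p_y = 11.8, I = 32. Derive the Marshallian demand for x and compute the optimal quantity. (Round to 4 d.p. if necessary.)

With the ratio pinned down, the budget gives x* = I/(p_x + p_y·(y/x)) and y* = (y/x)·x*.
Numerically y/x = 30.343292, so x* = 32/(13 + 11.8·30.343292) = 0.0862.

x* = 0.0862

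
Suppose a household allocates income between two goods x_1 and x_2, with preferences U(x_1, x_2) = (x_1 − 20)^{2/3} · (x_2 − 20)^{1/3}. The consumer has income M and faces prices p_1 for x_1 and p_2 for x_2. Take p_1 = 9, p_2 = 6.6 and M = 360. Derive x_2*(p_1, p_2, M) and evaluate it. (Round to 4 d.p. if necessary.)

x_2* = 22.4242

Discretionary income = 360 − 20·9 − 20·6.6 = 48; x_2* = 20 + 1/3·48/6.6 = 22.4242.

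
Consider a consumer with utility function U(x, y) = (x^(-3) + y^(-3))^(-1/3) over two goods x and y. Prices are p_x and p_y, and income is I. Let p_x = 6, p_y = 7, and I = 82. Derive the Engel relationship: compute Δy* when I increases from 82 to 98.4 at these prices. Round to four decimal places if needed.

Δy* = 1.2391

MRS = MU_x/MU_y = (y/x)^(4). Set equal to p_x/p_y.
Hence y/x = (p_x/p_y)^(1/(4)), i.e. raised to the 0.25 power.
Substitute y = (y/x)·x into the budget: x* = I/(p_x + p_y·(y/x)).
Numerically y/x = 0.962195, so x* = 82/(6 + 7·0.962195) = 6.4388 and y* = 0.962195·6.4388 = 6.1953.
At I' = 98.4: y* = 7.4344. Change: 7.4344 − 6.1953 = 1.2391.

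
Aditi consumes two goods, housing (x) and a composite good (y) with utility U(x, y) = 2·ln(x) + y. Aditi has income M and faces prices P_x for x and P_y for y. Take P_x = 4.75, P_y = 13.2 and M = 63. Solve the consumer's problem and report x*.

x* = 5.5579

MU_x = 2/x, MU_y = 1. Tangency: 2/x = P_x/P_y.
So x*(P_x,P_y) = 2·P_y/P_x, independent of income; and y* = (M − 2·P_y)/P_y.
At the given prices: x* = 2·13.2/4.75 = 5.5579.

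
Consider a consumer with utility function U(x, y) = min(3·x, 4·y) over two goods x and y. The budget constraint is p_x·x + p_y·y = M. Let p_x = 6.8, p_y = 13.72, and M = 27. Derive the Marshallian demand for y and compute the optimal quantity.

y* = 1.1849

Demand: x*(p_x,p_y,M) = 4·M/(4·p_x + 3·p_y), y* = 3·M/(4·p_x + 3·p_y).
Here 4·6.8 + 3·13.72 = 68.36, giving y* = 1.1849.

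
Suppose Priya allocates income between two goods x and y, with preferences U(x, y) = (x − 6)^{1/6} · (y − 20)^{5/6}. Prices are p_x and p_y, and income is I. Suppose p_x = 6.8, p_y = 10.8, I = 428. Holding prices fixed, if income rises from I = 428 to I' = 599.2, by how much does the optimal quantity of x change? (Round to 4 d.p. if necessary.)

MRS = (1/5)·(y−20)/(x−6). Tangency with p_x/p_y gives y−20 = 5·(p_x/p_y)·(x−6).
Substituting into the budget: x* = 6 + 1/6·(I − 6·p_x − 20·p_y)/p_x, and y* = 20 + 5/6·(…)/p_y.
Discretionary income = 428 − 6·6.8 − 20·10.8 = 171.2; x* = 6 + 1/6·171.2/6.8 = 10.1961.
At I' = 599.2: x* = 14.3922. Change: 14.3922 − 10.1961 = 4.1961.

Δx* = 4.1961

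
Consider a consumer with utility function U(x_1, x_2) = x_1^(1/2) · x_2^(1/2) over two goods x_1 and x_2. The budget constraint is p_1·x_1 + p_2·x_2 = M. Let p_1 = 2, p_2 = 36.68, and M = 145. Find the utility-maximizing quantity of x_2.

Demand: x_1*(p_1,p_2,M) = 0.5·M/p_1 and x_2* = 0.5·M/p_2.
At p_1=2, p_2=36.68, M=145: x_2* = 0.5·145/36.68 = 1.9766.

x_2* = 1.9766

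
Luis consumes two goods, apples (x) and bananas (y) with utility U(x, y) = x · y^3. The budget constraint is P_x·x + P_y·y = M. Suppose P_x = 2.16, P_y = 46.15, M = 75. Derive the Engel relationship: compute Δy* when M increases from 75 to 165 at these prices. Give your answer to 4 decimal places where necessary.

MU_x/MU_y = (y)/(3·x); tangency sets this equal to P_x/P_y.
Rearranging, P_y·y = 3·P_x·x. Substituting into the budget gives P_x·x·(1 + 3) = M.
Demand: x*(P_x,P_y,M) = 0.25·M/P_x and y* = 0.75·M/P_y.
At P_x=2.16, P_y=46.15, M=75: y* = 0.75·75/46.15 = 1.2189.
At M' = 165: y* = 2.6815. Change: 2.6815 − 1.2189 = 1.4626.

Δy* = 1.4626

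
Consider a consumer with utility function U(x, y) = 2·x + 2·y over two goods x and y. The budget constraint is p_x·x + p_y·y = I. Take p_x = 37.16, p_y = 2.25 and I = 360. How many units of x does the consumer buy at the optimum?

y gives more utility per dollar, so spend all income on y: y* = I/p_y, x* = 0.
Numerically: x* = 0, y* = 160.

x* = 0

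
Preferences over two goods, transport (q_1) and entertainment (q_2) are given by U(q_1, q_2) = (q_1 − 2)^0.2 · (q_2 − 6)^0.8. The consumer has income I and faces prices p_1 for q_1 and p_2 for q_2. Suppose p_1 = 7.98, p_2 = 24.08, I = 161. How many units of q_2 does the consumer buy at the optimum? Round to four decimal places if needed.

Let q_1' = q_1−2, q_2' = q_2−6. MRS = (1/4)·q_2'/q_1' = p_1/p_2.
After buying the subsistence bundle (2, 6), a share 0.2 of the remaining income goes to q_1: q_1* = 2 + 0.2·(I − 2p_1 − 6p_2)/p_1.
Discretionary income = 161 − 2·7.98 − 6·24.08 = 0.56; q_2* = 6 + 0.8·0.56/24.08 = 6.0186.

q_2* = 6.0186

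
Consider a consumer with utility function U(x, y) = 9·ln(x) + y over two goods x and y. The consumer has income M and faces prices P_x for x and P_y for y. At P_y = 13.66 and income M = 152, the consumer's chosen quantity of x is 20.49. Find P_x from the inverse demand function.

MU_x = 9/x, MU_y = 1. Tangency: 9/x = P_x/P_y.
So x*(P_x,P_y) = 9·P_y/P_x, independent of income; and y* = (M − 9·P_y)/P_y.
Set x* = 20.49 in the demand function and solve for P_x: P_x = 6.

P_x = 6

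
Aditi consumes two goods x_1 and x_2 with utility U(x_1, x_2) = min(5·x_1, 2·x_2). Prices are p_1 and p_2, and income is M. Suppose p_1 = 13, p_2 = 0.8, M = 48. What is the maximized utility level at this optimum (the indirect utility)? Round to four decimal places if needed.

V = 16

Leontief preferences: the optimum is at the kink where x_1/2 = x_2/5, i.e. x_2 = (5/2)·x_1.
Budget: p_1·x_1 + p_2·(5/2)·x_1 = M, so (2·p_1 + 5·p_2)·x_1 = 2·M.
Demand: x_1*(p_1,p_2,M) = 2·M/(2·p_1 + 5·p_2), x_2* = 5·M/(2·p_1 + 5·p_2).
Here 2·13 + 5·0.8 = 30, giving x_1* = 3.2 and x_2* = 8.
Utility at the optimum: U(3.2, 8) = 16.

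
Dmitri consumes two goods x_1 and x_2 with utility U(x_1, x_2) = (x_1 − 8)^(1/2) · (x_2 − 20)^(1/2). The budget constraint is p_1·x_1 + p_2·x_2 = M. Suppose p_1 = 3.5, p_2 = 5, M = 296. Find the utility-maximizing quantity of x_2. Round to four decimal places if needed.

MRS = (x_2−20)/(x_1−8). Tangency with p_1/p_2 gives x_2−20 = (p_1/p_2)·(x_1−8).
After buying the subsistence bundle (8, 20), a share 0.5 of the remaining income goes to x_1: x_1* = 8 + 0.5·(M − 8p_1 − 20p_2)/p_1.
Discretionary income = 296 − 8·3.5 − 20·5 = 168; x_2* = 20 + 0.5·168/5 = 36.8.

x_2* = 36.8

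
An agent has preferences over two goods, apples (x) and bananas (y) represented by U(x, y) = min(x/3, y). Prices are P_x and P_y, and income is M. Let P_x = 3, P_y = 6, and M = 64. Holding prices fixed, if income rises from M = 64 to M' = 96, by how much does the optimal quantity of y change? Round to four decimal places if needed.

Δy* = 2.1333

Leontief preferences: the optimum is at the kink where x/3 = y/1, i.e. y = (1/3)·x.
Budget: P_x·x + P_y·(1/3)·x = M, so (3·P_x + P_y)·x = 3·M.
Demand: x*(P_x,P_y,M) = 3·M/(3·P_x + P_y), y* = M/(3·P_x + P_y).
Here 3·3 + 6 = 15, giving y* = 4.2667.
At M' = 96: y* = 6.4. Change: 6.4 − 4.2667 = 2.1333.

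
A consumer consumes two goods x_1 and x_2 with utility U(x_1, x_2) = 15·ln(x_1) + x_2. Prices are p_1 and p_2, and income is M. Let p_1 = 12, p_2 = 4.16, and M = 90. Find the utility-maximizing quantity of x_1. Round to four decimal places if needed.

x_1* = 5.2

Set MRS = p_1/p_2: (15/x_1)/1 = p_1/p_2.
So x_1*(p_1,p_2) = 15·p_2/p_1, independent of income; and x_2* = (M − 15·p_2)/p_2.
At the given prices: x_1* = 15·4.16/12 = 5.2.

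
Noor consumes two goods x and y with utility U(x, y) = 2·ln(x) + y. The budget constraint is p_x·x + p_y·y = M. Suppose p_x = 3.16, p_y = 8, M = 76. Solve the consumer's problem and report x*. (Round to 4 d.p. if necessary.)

x* = 5.0633

MU_x = 2/x, MU_y = 1. Tangency: 2/x = p_x/p_y.
So x*(p_x,p_y) = 2·p_y/p_x, independent of income; and y* = (M − 2·p_y)/p_y.
At the given prices: x* = 2·8/3.16 = 5.0633.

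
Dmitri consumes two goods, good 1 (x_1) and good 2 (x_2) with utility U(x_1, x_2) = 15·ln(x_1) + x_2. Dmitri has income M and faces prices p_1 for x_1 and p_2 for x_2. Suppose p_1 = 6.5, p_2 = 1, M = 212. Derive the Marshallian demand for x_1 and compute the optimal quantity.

MU_x_1 = 15/x_1, MU_x_2 = 1. Tangency: 15/x_1 = p_1/p_2.
So x_1*(p_1,p_2) = 15·p_2/p_1, independent of income; and x_2* = (M − 15·p_2)/p_2.
At the given prices: x_1* = 15·1/6.5 = 2.3077.

x_1* = 2.3077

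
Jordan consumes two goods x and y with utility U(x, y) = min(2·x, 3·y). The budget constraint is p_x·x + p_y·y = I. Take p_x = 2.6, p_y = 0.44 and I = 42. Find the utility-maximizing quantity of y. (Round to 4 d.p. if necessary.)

Leontief preferences: the optimum is at the kink where x/3 = y/2, i.e. y = (2/3)·x.
Budget: p_x·x + p_y·(2/3)·x = I, so (3·p_x + 2·p_y)·x = 3·I.
Demand: x*(p_x,p_y,I) = 3·I/(3·p_x + 2·p_y), y* = 2·I/(3·p_x + 2·p_y).
Here 3·2.6 + 2·0.44 = 8.68, giving y* = 9.6774.

y* = 9.6774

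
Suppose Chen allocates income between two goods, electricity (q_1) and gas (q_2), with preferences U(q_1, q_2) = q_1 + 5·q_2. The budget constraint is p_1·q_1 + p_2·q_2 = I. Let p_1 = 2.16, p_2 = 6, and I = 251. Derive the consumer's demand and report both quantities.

q_1* = 0, q_2* = 41.8333

Perfect substitutes: compare marginal utility per dollar. 1/p_1 vs 5/p_2 → 0.463 vs 0.8333.
q_2 gives more utility per dollar, so spend all income on q_2: q_2* = I/p_2, q_1* = 0.
Numerically: q_1* = 0, q_2* = 41.8333.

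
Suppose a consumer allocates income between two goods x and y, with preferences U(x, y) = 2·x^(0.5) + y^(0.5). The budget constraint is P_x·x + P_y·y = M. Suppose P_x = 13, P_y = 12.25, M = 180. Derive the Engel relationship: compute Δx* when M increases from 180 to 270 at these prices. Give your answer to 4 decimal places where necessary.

Δx* = 5.4715

MU_x ∝ 2·x^(-0.5), MU_y ∝ y^(-0.5), so MRS = 2·(y/x)^(0.5) = P_x/P_y.
Hence y/x = ((1/2)·P_x/P_y)^(1/(0.5)), i.e. raised to the 2 power.
With the ratio pinned down, the budget gives x* = M/(P_x + P_y·(y/x)) and y* = (y/x)·x*.
Numerically y/x = 0.281549, so x* = 180/(13 + 12.25·0.281549) = 10.9429.
At M' = 270: x* = 16.4144. Change: 16.4144 − 10.9429 = 5.4715.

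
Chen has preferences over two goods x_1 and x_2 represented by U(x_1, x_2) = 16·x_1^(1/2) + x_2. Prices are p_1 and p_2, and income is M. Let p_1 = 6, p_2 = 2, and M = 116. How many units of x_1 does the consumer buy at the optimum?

Utility is quasi-linear in x_2; the FOC for x_1 is 8/√x_1 = p_1/p_2.
Thus x_1* = (8·p_2/p_1)² — independent of M — with the rest of income spent on x_2.
Plugging in: x_1* = (8·2/6)² = 7.1111.

x_1* = 7.1111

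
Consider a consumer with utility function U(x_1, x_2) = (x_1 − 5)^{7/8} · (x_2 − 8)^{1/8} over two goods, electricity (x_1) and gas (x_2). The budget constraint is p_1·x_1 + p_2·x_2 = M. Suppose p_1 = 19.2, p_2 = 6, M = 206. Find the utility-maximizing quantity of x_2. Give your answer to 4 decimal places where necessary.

MRS = 7·(x_2−8)/(x_1−5). Tangency with p_1/p_2 gives x_2−8 = (1/7)·(p_1/p_2)·(x_1−5).
Substituting into the budget: x_1* = 5 + 0.875·(M − 5·p_1 − 8·p_2)/p_1, and x_2* = 8 + 0.125·(…)/p_2.
Discretionary income = 206 − 5·19.2 − 8·6 = 62; x_2* = 8 + 0.125·62/6 = 9.2917.

x_2* = 9.2917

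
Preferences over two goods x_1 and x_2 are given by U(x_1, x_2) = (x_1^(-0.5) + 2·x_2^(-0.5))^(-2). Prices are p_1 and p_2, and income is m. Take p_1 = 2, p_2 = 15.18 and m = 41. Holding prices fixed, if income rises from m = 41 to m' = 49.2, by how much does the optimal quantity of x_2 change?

MRS = MU_x_1/MU_x_2 = (1/2)·(x_2/x_1)^(1.5). Set equal to p_1/p_2.
Hence x_2/x_1 = (2·p_1/p_2)^(1/(1.5)), i.e. raised to the 2/3 power.
Substitute x_2 = (x_2/x_1)·x_1 into the budget: x_1* = m/(p_1 + p_2·(x_2/x_1)).
Numerically x_2/x_1 = 0.411016, so x_1* = 41/(2 + 15.18·0.411016) = 4.9762 and x_2* = 0.411016·4.9762 = 2.0453.
At m' = 49.2: x_2* = 2.4544. Change: 2.4544 − 2.0453 = 0.4091.

Δx_2* = 0.4091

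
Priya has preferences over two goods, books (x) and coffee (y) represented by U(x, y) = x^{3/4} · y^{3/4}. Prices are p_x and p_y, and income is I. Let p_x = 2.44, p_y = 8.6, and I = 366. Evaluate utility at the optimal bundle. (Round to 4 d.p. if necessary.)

Tangency: MRS = y/x = p_x/p_y.
Rearranging, p_y·y = p_x·x. Substituting into the budget gives p_x·x·(1 + 1) = I.
Demand: x*(p_x,p_y,I) = 0.5·I/p_x and y* = 0.5·I/p_y.
At p_x=2.44, p_y=8.6, I=366: x* = 0.5·366/2.44 = 75, y* = 21.2791.
Utility at the optimum: U(75, 21.2791) = 252.4994.

V = 252.4994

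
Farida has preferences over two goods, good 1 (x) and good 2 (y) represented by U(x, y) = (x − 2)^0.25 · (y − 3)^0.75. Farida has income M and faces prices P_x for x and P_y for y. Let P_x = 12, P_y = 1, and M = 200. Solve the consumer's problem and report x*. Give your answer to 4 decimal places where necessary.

Substituting into the budget: x* = 2 + 0.25·(M − 2·P_x − 3·P_y)/P_x, and y* = 3 + 0.75·(…)/P_y.
Discretionary income = 200 − 2·12 − 3·1 = 173; x* = 2 + 0.25·173/12 = 5.6042.

x* = 5.6042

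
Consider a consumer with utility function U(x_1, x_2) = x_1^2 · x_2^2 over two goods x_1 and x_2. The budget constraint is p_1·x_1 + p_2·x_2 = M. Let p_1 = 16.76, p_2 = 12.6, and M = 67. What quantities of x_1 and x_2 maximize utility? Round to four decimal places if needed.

Tangency: MRS = x_2/x_1 = p_1/p_2.
Rearranging, p_2·x_2 = p_1·x_1. Substituting into the budget gives p_1·x_1·(1 + 1) = M.
Demand: x_1*(p_1,p_2,M) = 0.5·M/p_1 and x_2* = 0.5·M/p_2.
At p_1=16.76, p_2=12.6, M=67: x_1* = 0.5·67/16.76 = 1.9988, x_2* = 2.6587.

x_1* = 1.9988, x_2* = 2.6587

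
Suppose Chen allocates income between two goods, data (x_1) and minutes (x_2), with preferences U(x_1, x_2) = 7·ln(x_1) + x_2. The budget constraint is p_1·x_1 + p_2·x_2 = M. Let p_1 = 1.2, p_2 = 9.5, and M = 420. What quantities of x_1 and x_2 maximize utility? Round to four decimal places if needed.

x_1* = 55.4167, x_2* = 37.2105

At the given prices: x_1* = 7·9.5/1.2 = 55.4167, and x_2* = 37.2105.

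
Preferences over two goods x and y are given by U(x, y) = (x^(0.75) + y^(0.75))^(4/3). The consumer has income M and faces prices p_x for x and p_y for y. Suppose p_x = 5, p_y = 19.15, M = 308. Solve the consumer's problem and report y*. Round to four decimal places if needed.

Substitute y = (y/x)·x into the budget: x* = M/(p_x + p_y·(y/x)).
Numerically y/x = 0.004647, so x* = 308/(5 + 19.15·0.004647) = 60.5227 and y* = 0.004647·60.5227 = 0.2813.

y* = 0.2813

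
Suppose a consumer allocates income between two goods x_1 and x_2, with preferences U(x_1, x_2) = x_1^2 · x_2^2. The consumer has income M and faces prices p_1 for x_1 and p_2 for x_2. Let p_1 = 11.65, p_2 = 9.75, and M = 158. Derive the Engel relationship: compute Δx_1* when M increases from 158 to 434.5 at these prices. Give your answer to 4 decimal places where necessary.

Demand: x_1*(p_1,p_2,M) = 0.5·M/p_1 and x_2* = 0.5·M/p_2.
At p_1=11.65, p_2=9.75, M=158: x_1* = 0.5·158/11.65 = 6.7811.
At M' = 434.5: x_1* = 18.6481. Change: 18.6481 − 6.7811 = 11.867.

Δx_1* = 11.867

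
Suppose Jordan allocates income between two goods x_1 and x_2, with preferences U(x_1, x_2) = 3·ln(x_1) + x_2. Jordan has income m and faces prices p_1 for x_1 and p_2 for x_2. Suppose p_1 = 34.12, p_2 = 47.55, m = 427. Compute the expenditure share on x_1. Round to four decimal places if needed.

share on x_1 = 0.3341

Set MRS = p_1/p_2: (3/x_1)/1 = p_1/p_2.
So x_1*(p_1,p_2) = 3·p_2/p_1, independent of income; and x_2* = (m − 3·p_2)/p_2.
At the given prices: x_1* = 3·47.55/34.12 = 4.1808, and x_2* = 5.98.
Expenditure on x_1: 34.12·4.1808 = 142.65; share = 0.3341.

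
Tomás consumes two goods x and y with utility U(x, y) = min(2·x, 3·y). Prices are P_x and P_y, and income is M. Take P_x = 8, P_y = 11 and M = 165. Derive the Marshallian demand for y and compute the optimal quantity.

With perfect complements, no substitution: consume in ratio x:y = 3:2.
Budget: P_x·x + P_y·(2/3)·x = M, so (3·P_x + 2·P_y)·x = 3·M.
Demand: x*(P_x,P_y,M) = 3·M/(3·P_x + 2·P_y), y* = 2·M/(3·P_x + 2·P_y).
Here 3·8 + 2·11 = 46, giving y* = 7.1739.

y* = 7.1739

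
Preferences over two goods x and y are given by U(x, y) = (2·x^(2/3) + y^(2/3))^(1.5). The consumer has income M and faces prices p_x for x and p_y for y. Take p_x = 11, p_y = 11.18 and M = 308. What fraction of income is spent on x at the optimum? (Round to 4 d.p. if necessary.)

With the ratio pinned down, the budget gives x* = M/(p_x + p_y·(y/x)) and y* = (y/x)·x*.
Numerically y/x = 0.119059, so x* = 308/(11 + 11.18·0.119059) = 24.9775 and y* = 0.119059·24.9775 = 2.9738.
Expenditure on x: 11·24.9775 = 274.7529; share = 0.8921.

share on x = 0.8921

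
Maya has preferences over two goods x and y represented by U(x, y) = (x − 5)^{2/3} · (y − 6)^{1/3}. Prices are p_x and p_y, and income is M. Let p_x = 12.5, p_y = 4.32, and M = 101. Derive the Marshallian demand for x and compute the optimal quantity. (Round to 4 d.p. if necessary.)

MRS = 2·(y−6)/(x−5). Tangency with p_x/p_y gives y−6 = (1/2)·(p_x/p_y)·(x−5).
After buying the subsistence bundle (5, 6), a share 2/3 of the remaining income goes to x: x* = 5 + 2/3·(M − 5p_x − 6p_y)/p_x.
Discretionary income = 101 − 5·12.5 − 6·4.32 = 12.58; x* = 5 + 2/3·12.58/12.5 = 5.6709.

x* = 5.6709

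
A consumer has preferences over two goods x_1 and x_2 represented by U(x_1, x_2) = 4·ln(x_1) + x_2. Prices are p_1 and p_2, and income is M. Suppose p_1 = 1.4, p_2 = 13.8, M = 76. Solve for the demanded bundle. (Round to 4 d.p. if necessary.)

x_1* = 39.4286, x_2* = 1.5072

Set MRS = p_1/p_2: (4/x_1)/1 = p_1/p_2.
So x_1*(p_1,p_2) = 4·p_2/p_1, independent of income; and x_2* = (M − 4·p_2)/p_2.
At the given prices: x_1* = 4·13.8/1.4 = 39.4286, and x_2* = 1.5072.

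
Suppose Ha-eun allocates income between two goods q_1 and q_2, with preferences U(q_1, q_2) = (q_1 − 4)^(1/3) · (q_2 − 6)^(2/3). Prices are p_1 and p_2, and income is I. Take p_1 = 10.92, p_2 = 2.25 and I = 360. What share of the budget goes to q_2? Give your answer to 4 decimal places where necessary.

This is Cobb-Douglas in (q_1−4, q_2−6): tangency gives 1/3·p_2·(q_2−6) = 2/3·p_1·(q_1−4).
After buying the subsistence bundle (4, 6), a share 1/3 of the remaining income goes to q_1: q_1* = 4 + 1/3·(I − 4p_1 − 6p_2)/p_1.
Discretionary income = 360 − 4·10.92 − 6·2.25 = 302.82; q_1* = 4 + 1/3·302.82/10.92 = 13.2436; q_2* = 6 + 2/3·302.82/2.25 = 95.7244.
Expenditure on q_2: 2.25·95.7244 = 215.38; share = 0.5983.

share on q_2 = 0.5983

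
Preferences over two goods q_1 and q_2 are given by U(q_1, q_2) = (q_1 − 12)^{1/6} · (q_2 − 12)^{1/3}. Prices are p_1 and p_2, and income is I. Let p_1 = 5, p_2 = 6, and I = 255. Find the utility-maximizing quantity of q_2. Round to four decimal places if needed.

This is Cobb-Douglas in (q_1−12, q_2−12): tangency gives 1/6·p_2·(q_2−12) = 1/3·p_1·(q_1−12).
After buying the subsistence bundle (12, 12), a share 1/3 of the remaining income goes to q_1: q_1* = 12 + 1/3·(I − 12p_1 − 12p_2)/p_1.
Discretionary income = 255 − 12·5 − 12·6 = 123; q_2* = 12 + 2/3·123/6 = 25.6667.

q_2* = 25.6667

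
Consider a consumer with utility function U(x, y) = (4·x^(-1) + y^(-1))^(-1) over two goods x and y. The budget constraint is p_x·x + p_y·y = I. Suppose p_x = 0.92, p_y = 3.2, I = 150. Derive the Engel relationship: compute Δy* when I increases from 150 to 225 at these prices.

Δy* = 11.3095

MU_x ∝ 4·x^(-2), MU_y ∝ y^(-2), so MRS = 4·(y/x)^(2) = p_x/p_y.
Solve for the ratio: y/x = [(1/4)·p_x/p_y]^(0.5).
Substitute y = (y/x)·x into the budget: x* = I/(p_x + p_y·(y/x)).
Numerically y/x = 0.268095, so x* = 150/(0.92 + 3.2·0.268095) = 84.369 and y* = 0.268095·84.369 = 22.6189.
At I' = 225: y* = 33.9284. Change: 33.9284 − 22.6189 = 11.3095.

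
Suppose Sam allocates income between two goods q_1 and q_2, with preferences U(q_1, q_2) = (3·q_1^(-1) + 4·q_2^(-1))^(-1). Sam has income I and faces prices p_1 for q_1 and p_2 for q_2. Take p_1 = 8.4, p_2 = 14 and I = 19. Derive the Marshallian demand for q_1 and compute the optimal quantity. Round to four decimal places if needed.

Substitute q_2 = (q_2/q_1)·q_1 into the budget: q_1* = I/(p_1 + p_2·(q_2/q_1)).
Numerically q_2/q_1 = 0.894427, so q_1* = 19/(8.4 + 14·0.894427) = 0.9081.

q_1* = 0.9081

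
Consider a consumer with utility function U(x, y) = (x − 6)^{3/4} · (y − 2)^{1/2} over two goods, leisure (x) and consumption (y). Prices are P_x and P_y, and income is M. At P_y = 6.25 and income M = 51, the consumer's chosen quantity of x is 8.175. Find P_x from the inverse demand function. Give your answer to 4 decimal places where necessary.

P_x = 4

MRS = (3/2)·(y−2)/(x−6). Tangency with P_x/P_y gives y−2 = (2/3)·(P_x/P_y)·(x−6).
Substituting into the budget: x* = 6 + 0.6·(M − 6·P_x − 2·P_y)/P_x, and y* = 2 + 0.4·(…)/P_y.
Set x* = 8.175 in the demand function and solve for P_x: P_x = 4.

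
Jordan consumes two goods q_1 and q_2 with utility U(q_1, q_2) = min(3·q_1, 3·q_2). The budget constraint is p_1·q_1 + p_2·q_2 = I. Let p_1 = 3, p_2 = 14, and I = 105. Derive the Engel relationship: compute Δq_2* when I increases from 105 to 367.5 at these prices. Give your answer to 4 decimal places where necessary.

Leontief preferences: the optimum is at the kink where q_1/3 = q_2/3, i.e. q_2 = q_1.
Budget: p_1·q_1 + p_2·q_1 = I, so (3·p_1 + 3·p_2)·q_1 = 3·I.
Demand: q_1*(p_1,p_2,I) = 3·I/(3·p_1 + 3·p_2), q_2* = 3·I/(3·p_1 + 3·p_2).
Here 3·3 + 3·14 = 51, giving q_2* = 6.1765.
At I' = 367.5: q_2* = 21.6176. Change: 21.6176 − 6.1765 = 15.4412.

Δq_2* = 15.4412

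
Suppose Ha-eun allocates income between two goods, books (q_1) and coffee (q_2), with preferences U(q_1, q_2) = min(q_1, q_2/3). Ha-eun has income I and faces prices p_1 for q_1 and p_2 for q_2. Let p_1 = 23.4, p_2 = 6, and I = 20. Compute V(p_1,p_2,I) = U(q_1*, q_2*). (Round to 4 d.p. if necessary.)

V = 0.4831

Here 23.4 + 3·6 = 41.4, giving q_1* = 0.4831 and q_2* = 1.4493.
Utility at the optimum: U(0.4831, 1.4493) = 0.4831.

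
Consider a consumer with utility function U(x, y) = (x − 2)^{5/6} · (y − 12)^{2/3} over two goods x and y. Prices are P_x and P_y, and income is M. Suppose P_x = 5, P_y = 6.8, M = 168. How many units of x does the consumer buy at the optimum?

Discretionary income = 168 − 2·5 − 12·6.8 = 76.4; x* = 2 + 5/9·76.4/5 = 10.4889.

x* = 10.4889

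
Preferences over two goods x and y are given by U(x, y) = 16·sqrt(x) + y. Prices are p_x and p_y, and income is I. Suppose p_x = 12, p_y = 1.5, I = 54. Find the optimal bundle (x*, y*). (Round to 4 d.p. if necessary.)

Utility is quasi-linear in y; the FOC for x is 8/√x = p_x/p_y.
Thus x* = (8·p_y/p_x)² — independent of I — with the rest of income spent on y.
Plugging in: x* = (8·1.5/12)² = 1, y* = 28.

x* = 1, y* = 28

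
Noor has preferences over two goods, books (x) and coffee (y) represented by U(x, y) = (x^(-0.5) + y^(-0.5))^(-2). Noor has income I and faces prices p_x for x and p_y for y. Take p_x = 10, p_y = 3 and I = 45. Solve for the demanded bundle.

MU_x ∝ x^(-1.5), MU_y ∝ y^(-1.5), so MRS = (y/x)^(1.5) = p_x/p_y.
Hence y/x = (p_x/p_y)^(1/(1.5)), i.e. raised to the 2/3 power.
With the ratio pinned down, the budget gives x* = I/(p_x + p_y·(y/x)) and y* = (y/x)·x*.
Numerically y/x = 2.231443, so x* = 45/(10 + 3·2.231443) = 2.6955 and y* = 2.231443·2.6955 = 6.0149.

x* = 2.6955, y* = 6.0149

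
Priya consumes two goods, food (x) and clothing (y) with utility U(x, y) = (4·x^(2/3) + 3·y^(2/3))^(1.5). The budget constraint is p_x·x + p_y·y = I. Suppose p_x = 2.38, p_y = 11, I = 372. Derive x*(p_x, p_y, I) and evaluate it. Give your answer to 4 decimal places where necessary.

Substitute y = (y/x)·x into the budget: x* = I/(p_x + p_y·(y/x)).
Numerically y/x = 0.004273, so x* = 372/(2.38 + 11·0.004273) = 153.2754.

x* = 153.2754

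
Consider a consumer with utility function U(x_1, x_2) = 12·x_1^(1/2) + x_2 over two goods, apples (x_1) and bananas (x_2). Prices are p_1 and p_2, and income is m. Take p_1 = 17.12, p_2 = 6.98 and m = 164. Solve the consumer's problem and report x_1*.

Utility is quasi-linear in x_2; the FOC for x_1 is 6/√x_1 = p_1/p_2.
Thus x_1* = (6·p_2/p_1)² — independent of m — with the rest of income spent on x_2.
Plugging in: x_1* = (6·6.98/17.12)² = 5.9842.

x_1* = 5.9842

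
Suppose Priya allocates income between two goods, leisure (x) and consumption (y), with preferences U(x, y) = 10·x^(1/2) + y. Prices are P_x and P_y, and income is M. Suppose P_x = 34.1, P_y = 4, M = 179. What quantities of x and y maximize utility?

MU_x = 5/√x, MU_y = 1. Tangency: 5/√x = P_x/P_y.
Thus x* = (5·P_y/P_x)² — independent of M — with the rest of income spent on y.
Plugging in: x* = (5·4/34.1)² = 0.344, y* = 41.8174.

x* = 0.344, y* = 41.8174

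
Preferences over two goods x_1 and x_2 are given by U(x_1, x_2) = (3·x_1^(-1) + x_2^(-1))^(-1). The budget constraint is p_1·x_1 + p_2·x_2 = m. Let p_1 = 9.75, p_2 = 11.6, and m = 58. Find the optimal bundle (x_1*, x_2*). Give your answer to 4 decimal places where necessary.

x_1* = 3.6501, x_2* = 1.932

MRS = MU_x_1/MU_x_2 = 3·(x_2/x_1)^(2). Set equal to p_1/p_2.
Hence x_2/x_1 = ((1/3)·p_1/p_2)^(1/(2)), i.e. raised to the 0.5 power.
With the ratio pinned down, the budget gives x_1* = m/(p_1 + p_2·(x_2/x_1)) and x_2* = (x_2/x_1)·x_1*.
Numerically x_2/x_1 = 0.529313, so x_1* = 58/(9.75 + 11.6·0.529313) = 3.6501 and x_2* = 0.529313·3.6501 = 1.932.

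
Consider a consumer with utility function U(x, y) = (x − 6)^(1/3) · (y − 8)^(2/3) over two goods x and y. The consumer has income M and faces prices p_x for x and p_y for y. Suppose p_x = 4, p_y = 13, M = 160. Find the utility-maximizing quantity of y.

y* = 9.641

This is Cobb-Douglas in (x−6, y−8): tangency gives 1/3·p_y·(y−8) = 2/3·p_x·(x−6).
After buying the subsistence bundle (6, 8), a share 1/3 of the remaining income goes to x: x* = 6 + 1/3·(M − 6p_x − 8p_y)/p_x.
Discretionary income = 160 − 6·4 − 8·13 = 32; y* = 8 + 2/3·32/13 = 9.641.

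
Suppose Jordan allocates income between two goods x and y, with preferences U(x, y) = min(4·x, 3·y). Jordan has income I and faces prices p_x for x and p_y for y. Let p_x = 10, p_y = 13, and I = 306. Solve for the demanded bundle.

Leontief preferences: the optimum is at the kink where x/3 = y/4, i.e. y = (4/3)·x.
Budget: p_x·x + p_y·(4/3)·x = I, so (3·p_x + 4·p_y)·x = 3·I.
Demand: x*(p_x,p_y,I) = 3·I/(3·p_x + 4·p_y), y* = 4·I/(3·p_x + 4·p_y).
Here 3·10 + 4·13 = 82, giving x* = 11.1951 and y* = 14.9268.

x* = 11.1951, y* = 14.9268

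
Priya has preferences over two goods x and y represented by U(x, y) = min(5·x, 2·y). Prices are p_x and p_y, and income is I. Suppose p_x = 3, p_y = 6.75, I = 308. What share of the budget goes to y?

Demand: x*(p_x,p_y,I) = 2·I/(2·p_x + 5·p_y), y* = 5·I/(2·p_x + 5·p_y).
Here 2·3 + 5·6.75 = 39.75, giving x* = 15.4969 and y* = 38.7421.
Expenditure on y: 6.75·38.7421 = 261.5094; share = 0.8491.

share on y = 0.8491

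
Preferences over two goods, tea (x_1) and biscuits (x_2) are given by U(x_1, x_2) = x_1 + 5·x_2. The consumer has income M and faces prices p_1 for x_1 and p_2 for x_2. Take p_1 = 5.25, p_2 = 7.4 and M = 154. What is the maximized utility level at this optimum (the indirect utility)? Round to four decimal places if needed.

x_2 gives more utility per dollar, so spend all income on x_2: x_2* = M/p_2, x_1* = 0.
Numerically: x_1* = 0, x_2* = 20.8108.
Utility at the optimum: U(0, 20.8108) = 104.0541.

V = 104.0541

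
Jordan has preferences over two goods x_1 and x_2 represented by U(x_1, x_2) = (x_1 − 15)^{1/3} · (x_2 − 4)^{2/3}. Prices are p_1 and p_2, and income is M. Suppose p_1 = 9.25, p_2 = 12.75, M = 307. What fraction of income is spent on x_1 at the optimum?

Let x_1' = x_1−15, x_2' = x_2−4. MRS = (1/2)·x_2'/x_1' = p_1/p_2.
After buying the subsistence bundle (15, 4), a share 1/3 of the remaining income goes to x_1: x_1* = 15 + 1/3·(M − 15p_1 − 4p_2)/p_1.
Discretionary income = 307 − 15·9.25 − 4·12.75 = 117.25; x_1* = 15 + 1/3·117.25/9.25 = 19.2252; x_2* = 4 + 2/3·117.25/12.75 = 10.1307.
Expenditure on x_1: 9.25·19.2252 = 177.8333; share = 0.5793.

share on x_1 = 0.5793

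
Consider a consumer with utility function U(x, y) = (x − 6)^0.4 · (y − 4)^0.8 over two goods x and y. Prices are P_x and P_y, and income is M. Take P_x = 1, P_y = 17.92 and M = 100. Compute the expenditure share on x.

MRS = (1/2)·(y−4)/(x−6). Tangency with P_x/P_y gives y−4 = 2·(P_x/P_y)·(x−6).
After buying the subsistence bundle (6, 4), a share 1/3 of the remaining income goes to x: x* = 6 + 1/3·(M − 6P_x − 4P_y)/P_x.
Discretionary income = 100 − 6·1 − 4·17.92 = 22.32; x* = 6 + 1/3·22.32/1 = 13.44; y* = 4 + 2/3·22.32/17.92 = 4.8304.
Expenditure on x: 1·13.44 = 13.44; share = 0.1344.

share on x = 0.1344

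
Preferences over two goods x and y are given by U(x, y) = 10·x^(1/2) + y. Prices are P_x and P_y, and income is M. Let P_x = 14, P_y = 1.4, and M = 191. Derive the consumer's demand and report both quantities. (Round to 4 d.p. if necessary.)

Utility is quasi-linear in y; the FOC for x is 5/√x = P_x/P_y.
Solve: √x = 5·P_y/P_x, so x*(P_x,P_y) = (5·P_y/P_x)², and y* = (M − P_x·x*)/P_y.
Plugging in: x* = (5·1.4/14)² = 0.25, y* = 133.9286.

x* = 0.25, y* = 133.9286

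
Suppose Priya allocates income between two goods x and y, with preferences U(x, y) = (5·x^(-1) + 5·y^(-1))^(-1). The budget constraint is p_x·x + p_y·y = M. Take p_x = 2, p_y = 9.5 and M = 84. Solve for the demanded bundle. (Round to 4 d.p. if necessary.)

From the CES first-order condition, (y/x)^(2) = p_x/p_y.
Solve for the ratio: y/x = [p_x/p_y]^(0.5).
Substitute y = (y/x)·x into the budget: x* = M/(p_x + p_y·(y/x)).
Numerically y/x = 0.458831, so x* = 84/(2 + 9.5·0.458831) = 13.2098 and y* = 0.458831·13.2098 = 6.0611.

x* = 13.2098, y* = 6.0611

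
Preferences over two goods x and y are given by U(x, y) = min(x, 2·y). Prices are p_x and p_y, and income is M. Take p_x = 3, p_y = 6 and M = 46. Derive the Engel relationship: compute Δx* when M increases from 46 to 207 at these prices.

Δx* = 26.8333

Leontief preferences: the optimum is at the kink where x/2 = y/1, i.e. y = (1/2)·x.
Budget: p_x·x + p_y·(1/2)·x = M, so (2·p_x + p_y)·x = 2·M.
Demand: x*(p_x,p_y,M) = 2·M/(2·p_x + p_y), y* = M/(2·p_x + p_y).
Here 2·3 + 6 = 12, giving x* = 7.6667.
At M' = 207: x* = 34.5. Change: 34.5 − 7.6667 = 26.8333.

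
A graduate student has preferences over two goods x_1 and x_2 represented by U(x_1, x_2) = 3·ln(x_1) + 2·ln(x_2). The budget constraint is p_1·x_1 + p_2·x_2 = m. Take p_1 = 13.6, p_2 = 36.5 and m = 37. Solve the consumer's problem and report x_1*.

The MRS is (3/2)·x_2/x_1. Set MRS = p_1/p_2.
Rearranging, p_2·x_2 = (2/3)·p_1·x_1. Substituting into the budget gives p_1·x_1·(1 + (2/3)) = m.
Demand: x_1*(p_1,p_2,m) = 0.6·m/p_1 and x_2* = 0.4·m/p_2.
At p_1=13.6, p_2=36.5, m=37: x_1* = 0.6·37/13.6 = 1.6324.

x_1* = 1.6324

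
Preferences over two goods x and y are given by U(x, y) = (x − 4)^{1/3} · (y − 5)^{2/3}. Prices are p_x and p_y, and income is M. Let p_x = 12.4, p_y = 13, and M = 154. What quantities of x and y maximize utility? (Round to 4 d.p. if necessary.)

x* = 5.0591, y* = 7.0205

MRS = (1/2)·(y−5)/(x−4). Tangency with p_x/p_y gives y−5 = 2·(p_x/p_y)·(x−4).
Substituting into the budget: x* = 4 + 1/3·(M − 4·p_x − 5·p_y)/p_x, and y* = 5 + 2/3·(…)/p_y.
Discretionary income = 154 − 4·12.4 − 5·13 = 39.4; x* = 4 + 1/3·39.4/12.4 = 5.0591; y* = 5 + 2/3·39.4/13 = 7.0205.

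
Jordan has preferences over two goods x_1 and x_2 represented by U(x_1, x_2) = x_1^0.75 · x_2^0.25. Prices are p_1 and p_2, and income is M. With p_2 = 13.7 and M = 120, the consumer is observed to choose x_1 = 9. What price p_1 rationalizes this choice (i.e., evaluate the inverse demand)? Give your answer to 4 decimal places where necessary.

p_1 = 10

MU_x_1/MU_x_2 = (0.75·x_2)/(0.25·x_1); tangency sets this equal to p_1/p_2.
Rearranging, p_2·x_2 = (1/3)·p_1·x_1. Substituting into the budget gives p_1·x_1·(1 + (1/3)) = M.
Demand: x_1*(p_1,p_2,M) = 0.75·M/p_1 and x_2* = 0.25·M/p_2.
Set x_1* = 9 in the demand function and solve for p_1: p_1 = 10.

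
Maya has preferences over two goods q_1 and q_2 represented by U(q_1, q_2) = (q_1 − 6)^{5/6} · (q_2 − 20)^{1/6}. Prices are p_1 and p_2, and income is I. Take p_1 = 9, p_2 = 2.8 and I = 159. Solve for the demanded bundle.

q_1* = 10.537, q_2* = 22.9167

After buying the subsistence bundle (6, 20), a share 5/6 of the remaining income goes to q_1: q_1* = 6 + 5/6·(I − 6p_1 − 20p_2)/p_1.
Discretionary income = 159 − 6·9 − 20·2.8 = 49; q_1* = 6 + 5/6·49/9 = 10.537; q_2* = 20 + 1/6·49/2.8 = 22.9167.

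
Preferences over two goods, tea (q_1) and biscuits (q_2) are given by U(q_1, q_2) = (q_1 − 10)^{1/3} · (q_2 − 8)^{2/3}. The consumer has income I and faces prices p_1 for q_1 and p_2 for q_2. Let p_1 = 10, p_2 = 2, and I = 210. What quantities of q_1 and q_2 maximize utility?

Discretionary income = 210 − 10·10 − 8·2 = 94; q_1* = 10 + 1/3·94/10 = 13.1333; q_2* = 8 + 2/3·94/2 = 39.3333.

q_1* = 13.1333, q_2* = 39.3333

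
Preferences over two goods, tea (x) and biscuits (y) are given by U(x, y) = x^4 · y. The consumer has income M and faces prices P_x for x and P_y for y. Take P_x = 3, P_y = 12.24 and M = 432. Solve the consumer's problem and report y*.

Demand: x*(P_x,P_y,M) = 0.8·M/P_x and y* = 0.2·M/P_y.
At P_x=3, P_y=12.24, M=432: y* = 0.2·432/12.24 = 7.0588.

y* = 7.0588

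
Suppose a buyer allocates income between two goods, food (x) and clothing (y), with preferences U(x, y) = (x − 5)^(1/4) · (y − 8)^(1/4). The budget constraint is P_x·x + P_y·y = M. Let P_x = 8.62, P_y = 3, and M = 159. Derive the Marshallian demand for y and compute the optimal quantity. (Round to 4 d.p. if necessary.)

Let x' = x−5, y' = y−8. MRS = y'/x' = P_x/P_y.
After buying the subsistence bundle (5, 8), a share 0.5 of the remaining income goes to x: x* = 5 + 0.5·(M − 5P_x − 8P_y)/P_x.
Discretionary income = 159 − 5·8.62 − 8·3 = 91.9; y* = 8 + 0.5·91.9/3 = 23.3167.

y* = 23.3167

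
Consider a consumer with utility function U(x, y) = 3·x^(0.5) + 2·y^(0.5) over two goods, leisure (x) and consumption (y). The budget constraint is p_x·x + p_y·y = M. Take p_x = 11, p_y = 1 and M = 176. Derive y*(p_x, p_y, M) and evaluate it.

y* = 146.1132

From the CES first-order condition, (3/2)·(y/x)^(0.5) = p_x/p_y.
Solve for the ratio: y/x = [(2/3)·p_x/p_y]^(2).
Substitute y = (y/x)·x into the budget: x* = M/(p_x + p_y·(y/x)).
Numerically y/x = 53.777778, so x* = 176/(11 + 1·53.777778) = 2.717 and y* = 53.777778·2.717 = 146.1132.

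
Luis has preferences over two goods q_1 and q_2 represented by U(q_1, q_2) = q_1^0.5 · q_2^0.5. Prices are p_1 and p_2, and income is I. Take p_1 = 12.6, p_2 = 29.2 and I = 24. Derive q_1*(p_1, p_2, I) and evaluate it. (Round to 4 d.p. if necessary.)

MU_q_1/MU_q_2 = (0.5·q_2)/(0.5·q_1); tangency sets this equal to p_1/p_2.
So 0.5·p_2·q_2 = 0.5·p_1·q_1; combined with the budget, a share 0.5 of income goes to q_1.
Demand: q_1*(p_1,p_2,I) = 0.5·I/p_1 and q_2* = 0.5·I/p_2.
At p_1=12.6, p_2=29.2, I=24: q_1* = 0.5·24/12.6 = 0.9524.

q_1* = 0.9524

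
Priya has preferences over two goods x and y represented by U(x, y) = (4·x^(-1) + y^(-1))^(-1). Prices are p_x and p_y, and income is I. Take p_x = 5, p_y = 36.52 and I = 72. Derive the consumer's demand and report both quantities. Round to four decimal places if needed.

Numerically y/x = 0.185008, so x* = 72/(5 + 36.52·0.185008) = 6.1243 and y* = 0.185008·6.1243 = 1.133.

x* = 6.1243, y* = 1.133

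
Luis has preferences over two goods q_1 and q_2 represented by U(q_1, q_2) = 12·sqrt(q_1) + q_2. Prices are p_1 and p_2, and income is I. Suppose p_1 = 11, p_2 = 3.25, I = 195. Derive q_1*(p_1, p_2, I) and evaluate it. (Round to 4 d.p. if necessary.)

MU_q_1 = 6/√q_1, MU_q_2 = 1. Tangency: 6/√q_1 = p_1/p_2.
Thus q_1* = (6·p_2/p_1)² — independent of I — with the rest of income spent on q_2.
Plugging in: q_1* = (6·3.25/11)² = 3.1426.

q_1* = 3.1426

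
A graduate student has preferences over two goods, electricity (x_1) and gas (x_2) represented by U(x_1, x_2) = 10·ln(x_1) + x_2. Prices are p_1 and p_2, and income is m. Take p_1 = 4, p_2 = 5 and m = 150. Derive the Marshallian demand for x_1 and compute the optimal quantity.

x_1* = 12.5

MU_x_1 = 10/x_1, MU_x_2 = 1. Tangency: 10/x_1 = p_1/p_2.
So x_1*(p_1,p_2) = 10·p_2/p_1, independent of income; and x_2* = (m − 10·p_2)/p_2.
At the given prices: x_1* = 10·5/4 = 12.5.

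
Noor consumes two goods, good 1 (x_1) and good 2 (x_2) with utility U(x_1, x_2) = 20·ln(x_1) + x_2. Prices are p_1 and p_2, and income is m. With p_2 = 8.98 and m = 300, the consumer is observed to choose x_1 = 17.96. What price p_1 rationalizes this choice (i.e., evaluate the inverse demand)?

MU_x_1 = 20/x_1, MU_x_2 = 1. Tangency: 20/x_1 = p_1/p_2.
So x_1*(p_1,p_2) = 20·p_2/p_1, independent of income; and x_2* = (m − 20·p_2)/p_2.
Set x_1* = 17.96 in the demand function and solve for p_1: p_1 = 10.

p_1 = 10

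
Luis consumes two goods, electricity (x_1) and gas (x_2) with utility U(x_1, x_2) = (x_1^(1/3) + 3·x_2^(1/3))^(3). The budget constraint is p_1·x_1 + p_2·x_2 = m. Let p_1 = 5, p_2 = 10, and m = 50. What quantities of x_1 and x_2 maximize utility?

MU_x_1 ∝ x_1^(-2/3), MU_x_2 ∝ 3·x_2^(-2/3), so MRS = (1/3)·(x_2/x_1)^(2/3) = p_1/p_2.
Solve for the ratio: x_2/x_1 = [3·p_1/p_2]^(1.5).
With the ratio pinned down, the budget gives x_1* = m/(p_1 + p_2·(x_2/x_1)) and x_2* = (x_2/x_1)·x_1*.
Numerically x_2/x_1 = 1.837117, so x_1* = 50/(5 + 10·1.837117) = 2.1394 and x_2* = 1.837117·2.1394 = 3.9303.

x_1* = 2.1394, x_2* = 3.9303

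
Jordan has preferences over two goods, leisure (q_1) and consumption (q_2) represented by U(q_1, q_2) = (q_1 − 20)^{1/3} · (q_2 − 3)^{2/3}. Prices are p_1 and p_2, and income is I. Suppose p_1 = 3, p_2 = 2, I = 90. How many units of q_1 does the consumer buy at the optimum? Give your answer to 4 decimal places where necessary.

After buying the subsistence bundle (20, 3), a share 1/3 of the remaining income goes to q_1: q_1* = 20 + 1/3·(I − 20p_1 − 3p_2)/p_1.
Discretionary income = 90 − 20·3 − 3·2 = 24; q_1* = 20 + 1/3·24/3 = 22.6667.

q_1* = 22.6667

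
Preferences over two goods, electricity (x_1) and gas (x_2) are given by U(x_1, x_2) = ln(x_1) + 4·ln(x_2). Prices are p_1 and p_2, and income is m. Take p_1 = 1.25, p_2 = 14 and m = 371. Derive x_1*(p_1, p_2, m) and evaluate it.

x_1* = 59.36

The MRS is (1/4)·x_2/x_1. Set MRS = p_1/p_2.
Rearranging, p_2·x_2 = 4·p_1·x_1. Substituting into the budget gives p_1·x_1·(1 + 4) = m.
Demand: x_1*(p_1,p_2,m) = 0.2·m/p_1 and x_2* = 0.8·m/p_2.
At p_1=1.25, p_2=14, m=371: x_1* = 0.2·371/1.25 = 59.36.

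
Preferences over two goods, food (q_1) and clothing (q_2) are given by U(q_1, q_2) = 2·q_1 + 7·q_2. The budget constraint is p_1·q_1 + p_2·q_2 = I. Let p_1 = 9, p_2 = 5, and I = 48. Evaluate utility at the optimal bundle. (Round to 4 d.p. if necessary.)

Perfect substitutes: compare marginal utility per dollar. 2/p_1 vs 7/p_2 → 0.2222 vs 1.4.
q_2 gives more utility per dollar, so spend all income on q_2: q_2* = I/p_2, q_1* = 0.
Numerically: q_1* = 0, q_2* = 9.6.
Utility at the optimum: U(0, 9.6) = 67.2.

V = 67.2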